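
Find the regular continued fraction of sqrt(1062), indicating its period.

[32; (1, 1, 2, 3, 32, 3, 2, 1, 1, 64)]

Write x_i = (sqrt(1062) + m_i)/d_i with (m_0, d_0) = (0, 1). a_0 = floor(sqrt(1062)) = 32, since 32^2 = 1024 <= 1062 < 1089 = 33^2.
Iterate m_{i+1} = d_i*a_i - m_i, d_{i+1} = (1062 - m_{i+1}^2)/d_i, a_{i+1} = floor((a_0 + m_{i+1})/d_{i+1}):
  m_1 = 1*32 - 0 = 32, d_1 = (1062 - 32^2)/1 = 38/1 = 38, a_1 = floor((32 + 32)/38) = 1.
  m_2 = 38*1 - 32 = 6, d_2 = (1062 - 6^2)/38 = 1026/38 = 27, a_2 = floor((32 + 6)/27) = 1.
  m_3 = 27*1 - 6 = 21, d_3 = (1062 - 21^2)/27 = 621/27 = 23, a_3 = floor((32 + 21)/23) = 2.
  m_4 = 23*2 - 21 = 25, d_4 = (1062 - 25^2)/23 = 437/23 = 19, a_4 = floor((32 + 25)/19) = 3.
  m_5 = 19*3 - 25 = 32, d_5 = (1062 - 32^2)/19 = 38/19 = 2, a_5 = floor((32 + 32)/2) = 32.
  m_6 = 2*32 - 32 = 32, d_6 = (1062 - 32^2)/2 = 38/2 = 19, a_6 = floor((32 + 32)/19) = 3.
  m_7 = 19*3 - 32 = 25, d_7 = (1062 - 25^2)/19 = 437/19 = 23, a_7 = floor((32 + 25)/23) = 2.
  m_8 = 23*2 - 25 = 21, d_8 = (1062 - 21^2)/23 = 621/23 = 27, a_8 = floor((32 + 21)/27) = 1.
  m_9 = 27*1 - 21 = 6, d_9 = (1062 - 6^2)/27 = 1026/27 = 38, a_9 = floor((32 + 6)/38) = 1.
  m_10 = 38*1 - 6 = 32, d_10 = (1062 - 32^2)/38 = 38/38 = 1, a_10 = floor((32 + 32)/1) = 64.
  m_11 = 1*64 - 32 = 32, d_11 = (1062 - 32^2)/1 = 38/1 = 38: (m_11, d_11) = (m_1, d_1) = (32, 38), so from here the quotients repeat a_1, ..., a_10; the period length is 10.
Hence the expansion of sqrt(1062) is a_0 = 32 followed by the repeating block 1, 1, 2, 3, 32, 3, 2, 1, 1, 64 (period 10).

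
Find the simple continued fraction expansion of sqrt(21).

[4; (1, 1, 2, 1, 1, 8)]

Write x_i = (sqrt(21) + m_i)/d_i with (m_0, d_0) = (0, 1). a_0 = floor(sqrt(21)) = 4, since 4^2 = 16 <= 21 < 25 = 5^2.
Iterate m_{i+1} = d_i*a_i - m_i, d_{i+1} = (21 - m_{i+1}^2)/d_i, a_{i+1} = floor((a_0 + m_{i+1})/d_{i+1}):
  m_1 = 1*4 - 0 = 4, d_1 = (21 - 4^2)/1 = 5/1 = 5, a_1 = floor((4 + 4)/5) = 1.
  m_2 = 5*1 - 4 = 1, d_2 = (21 - 1^2)/5 = 20/5 = 4, a_2 = floor((4 + 1)/4) = 1.
  m_3 = 4*1 - 1 = 3, d_3 = (21 - 3^2)/4 = 12/4 = 3, a_3 = floor((4 + 3)/3) = 2.
  m_4 = 3*2 - 3 = 3, d_4 = (21 - 3^2)/3 = 12/3 = 4, a_4 = floor((4 + 3)/4) = 1.
  m_5 = 4*1 - 3 = 1, d_5 = (21 - 1^2)/4 = 20/4 = 5, a_5 = floor((4 + 1)/5) = 1.
  m_6 = 5*1 - 1 = 4, d_6 = (21 - 4^2)/5 = 5/5 = 1, a_6 = floor((4 + 4)/1) = 8.
  m_7 = 1*8 - 4 = 4, d_7 = (21 - 4^2)/1 = 5/1 = 5: (m_7, d_7) = (m_1, d_1) = (4, 5), so from here the quotients repeat a_1, ..., a_6; the period length is 6.
Hence the expansion of sqrt(21) is a_0 = 4 followed by the repeating block 1, 1, 2, 1, 1, 8 (period 6).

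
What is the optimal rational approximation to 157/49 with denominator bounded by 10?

16/5

Expand x = 157/49 as a continued fraction with the Euclidean algorithm:
  157 = 3*49 + 10, so a_0 = 3.
  49 = 4*10 + 9, so a_1 = 4.
  10 = 1*9 + 1, so a_2 = 1.
  9 = 9*1 + 0, so a_3 = 9.
so x = [3; 4, 1, 9].
Convergents (p_i = a_i*p_{i-1} + p_{i-2}, q_i = a_i*q_{i-1} + q_{i-2} with p_{-2}=0, p_{-1}=1, q_{-2}=1, q_{-1}=0), until the denominator exceeds 10:
  i=0: a_0=3, p_0 = 3*1 + 0 = 3, q_0 = 3*0 + 1 = 1.
  i=1: a_1=4, p_1 = 4*3 + 1 = 13, q_1 = 4*1 + 0 = 4.
  i=2: a_2=1, p_2 = 1*13 + 3 = 16, q_2 = 1*4 + 1 = 5.
  i=3: a_3=9, p_3 = 9*16 + 13 = 157, q_3 = 9*5 + 4 = 49.
q_3 = 49 > 10, so the last convergent with denominator <= 10 is p_2/q_2 = 16/5.
The closest fraction with denominator <= 10 is either p_2/q_2 or the intermediate fraction (k*p_2 + p_1)/(k*q_2 + q_1) with the largest k >= 1 whose denominator stays <= 10; these approach x as k grows, and every other convergent or intermediate fraction in range is farther away.
Largest k: floor((10 - q_1)/q_2) = floor((10 - 4)/5) = 1.
That gives (1*16 + 13)/(1*5 + 4) = 29/9.
Compare the errors: |x - 16/5| = |157*5 - 16*49|/(49*5) = 1/245, and |x - 29/9| = |157*9 - 29*49|/(49*9) = 8/441.
Cross-multiplying, 1*441 = 441 < 1960 = 8*245, so 1/245 is smaller: the convergent 16/5 is closer to x than 29/9.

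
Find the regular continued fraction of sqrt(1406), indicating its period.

[37; (2, 74)]

Write x_i = (sqrt(1406) + m_i)/d_i with (m_0, d_0) = (0, 1). a_0 = floor(sqrt(1406)) = 37, since 37^2 = 1369 <= 1406 < 1444 = 38^2.
Iterate m_{i+1} = d_i*a_i - m_i, d_{i+1} = (1406 - m_{i+1}^2)/d_i, a_{i+1} = floor((a_0 + m_{i+1})/d_{i+1}):
  m_1 = 1*37 - 0 = 37, d_1 = (1406 - 37^2)/1 = 37/1 = 37, a_1 = floor((37 + 37)/37) = 2.
  m_2 = 37*2 - 37 = 37, d_2 = (1406 - 37^2)/37 = 37/37 = 1, a_2 = floor((37 + 37)/1) = 74.
  m_3 = 1*74 - 37 = 37, d_3 = (1406 - 37^2)/1 = 37/1 = 37: (m_3, d_3) = (m_1, d_1) = (37, 37), so from here the quotients repeat a_1, a_2; the period length is 2.
Hence the expansion of sqrt(1406) is a_0 = 37 followed by the repeating block 2, 74 (period 2).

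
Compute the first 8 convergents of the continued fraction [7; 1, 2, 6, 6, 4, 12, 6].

7/1, 8/1, 23/3, 146/19, 899/117, 3742/487, 45803/5961, 278560/36253

Using the convergent recurrence p_i = a_i*p_{i-1} + p_{i-2}, q_i = a_i*q_{i-1} + q_{i-2} with p_{-2}=0, p_{-1}=1, q_{-2}=1, q_{-1}=0:
  i=0: a_0=7, p_0 = 7*1 + 0 = 7, q_0 = 7*0 + 1 = 1.
  i=1: a_1=1, p_1 = 1*7 + 1 = 8, q_1 = 1*1 + 0 = 1.
  i=2: a_2=2, p_2 = 2*8 + 7 = 23, q_2 = 2*1 + 1 = 3.
  i=3: a_3=6, p_3 = 6*23 + 8 = 146, q_3 = 6*3 + 1 = 19.
  i=4: a_4=6, p_4 = 6*146 + 23 = 899, q_4 = 6*19 + 3 = 117.
  i=5: a_5=4, p_5 = 4*899 + 146 = 3742, q_5 = 4*117 + 19 = 487.
  i=6: a_6=12, p_6 = 12*3742 + 899 = 45803, q_6 = 12*487 + 117 = 5961.
  i=7: a_7=6, p_7 = 6*45803 + 3742 = 278560, q_7 = 6*5961 + 487 = 36253.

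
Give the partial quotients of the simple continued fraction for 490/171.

Run the Euclidean algorithm on 490 and 171; the successive quotients are the partial quotients a_0, a_1, ... (each step inverts the fractional part left over by the previous one):
  490 = 2*171 + 148, so a_0 = 2.
  171 = 1*148 + 23, so a_1 = 1.
  148 = 6*23 + 10, so a_2 = 6.
  23 = 2*10 + 3, so a_3 = 2.
  10 = 3*3 + 1, so a_4 = 3.
  3 = 3*1 + 0, so a_5 = 3.
The remainder reaches 0 after 6 divisions, so the expansion has 6 partial quotients, read off in order.

[2; 1, 6, 2, 3, 3]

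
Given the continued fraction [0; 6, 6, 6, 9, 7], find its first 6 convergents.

Using the convergent recurrence p_i = a_i*p_{i-1} + p_{i-2}, q_i = a_i*q_{i-1} + q_{i-2} with p_{-2}=0, p_{-1}=1, q_{-2}=1, q_{-1}=0:
  i=0: a_0=0, p_0 = 0*1 + 0 = 0, q_0 = 0*0 + 1 = 1.
  i=1: a_1=6, p_1 = 6*0 + 1 = 1, q_1 = 6*1 + 0 = 6.
  i=2: a_2=6, p_2 = 6*1 + 0 = 6, q_2 = 6*6 + 1 = 37.
  i=3: a_3=6, p_3 = 6*6 + 1 = 37, q_3 = 6*37 + 6 = 228.
  i=4: a_4=9, p_4 = 9*37 + 6 = 339, q_4 = 9*228 + 37 = 2089.
  i=5: a_5=7, p_5 = 7*339 + 37 = 2410, q_5 = 7*2089 + 228 = 14851.

0/1, 1/6, 6/37, 37/228, 339/2089, 2410/14851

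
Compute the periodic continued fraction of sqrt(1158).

Write x_i = (sqrt(1158) + m_i)/d_i with (m_0, d_0) = (0, 1). a_0 = floor(sqrt(1158)) = 34, since 34^2 = 1156 <= 1158 < 1225 = 35^2.
Iterate m_{i+1} = d_i*a_i - m_i, d_{i+1} = (1158 - m_{i+1}^2)/d_i, a_{i+1} = floor((a_0 + m_{i+1})/d_{i+1}):
  m_1 = 1*34 - 0 = 34, d_1 = (1158 - 34^2)/1 = 2/1 = 2, a_1 = floor((34 + 34)/2) = 34.
  m_2 = 2*34 - 34 = 34, d_2 = (1158 - 34^2)/2 = 2/2 = 1, a_2 = floor((34 + 34)/1) = 68.
  m_3 = 1*68 - 34 = 34, d_3 = (1158 - 34^2)/1 = 2/1 = 2: (m_3, d_3) = (m_1, d_1) = (34, 2), so from here the quotients repeat a_1, a_2; the period length is 2.
Hence the expansion of sqrt(1158) is a_0 = 34 followed by the repeating block 34, 68 (period 2).

[34; (34, 68)]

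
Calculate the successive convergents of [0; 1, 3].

Using the convergent recurrence p_i = a_i*p_{i-1} + p_{i-2}, q_i = a_i*q_{i-1} + q_{i-2} with p_{-2}=0, p_{-1}=1, q_{-2}=1, q_{-1}=0:
  i=0: a_0=0, p_0 = 0*1 + 0 = 0, q_0 = 0*0 + 1 = 1.
  i=1: a_1=1, p_1 = 1*0 + 1 = 1, q_1 = 1*1 + 0 = 1.
  i=2: a_2=3, p_2 = 3*1 + 0 = 3, q_2 = 3*1 + 1 = 4.

0/1, 1/1, 3/4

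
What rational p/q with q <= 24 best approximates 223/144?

Expand x = 223/144 as a continued fraction with the Euclidean algorithm:
  223 = 1*144 + 79, so a_0 = 1.
  144 = 1*79 + 65, so a_1 = 1.
  79 = 1*65 + 14, so a_2 = 1.
  65 = 4*14 + 9, so a_3 = 4.
  14 = 1*9 + 5, so a_4 = 1.
  9 = 1*5 + 4, so a_5 = 1.
  5 = 1*4 + 1, so a_6 = 1.
  4 = 4*1 + 0, so a_7 = 4.
so x = [1; 1, 1, 4, 1, 1, 1, 4].
Convergents (p_i = a_i*p_{i-1} + p_{i-2}, q_i = a_i*q_{i-1} + q_{i-2} with p_{-2}=0, p_{-1}=1, q_{-2}=1, q_{-1}=0), until the denominator exceeds 24:
  i=0: a_0=1, p_0 = 1*1 + 0 = 1, q_0 = 1*0 + 1 = 1.
  i=1: a_1=1, p_1 = 1*1 + 1 = 2, q_1 = 1*1 + 0 = 1.
  i=2: a_2=1, p_2 = 1*2 + 1 = 3, q_2 = 1*1 + 1 = 2.
  i=3: a_3=4, p_3 = 4*3 + 2 = 14, q_3 = 4*2 + 1 = 9.
  i=4: a_4=1, p_4 = 1*14 + 3 = 17, q_4 = 1*9 + 2 = 11.
  i=5: a_5=1, p_5 = 1*17 + 14 = 31, q_5 = 1*11 + 9 = 20.
  i=6: a_6=1, p_6 = 1*31 + 17 = 48, q_6 = 1*20 + 11 = 31.
q_6 = 31 > 24, so the last convergent with denominator <= 24 is p_5/q_5 = 31/20.
The closest fraction with denominator <= 24 is either p_5/q_5 or the intermediate fraction (k*p_5 + p_4)/(k*q_5 + q_4) with the largest k >= 1 whose denominator stays <= 24; these approach x as k grows, and every other convergent or intermediate fraction in range is farther away.
Largest k: floor((24 - q_4)/q_5) = floor((24 - 11)/20) = 0.
Since k = 0, no intermediate fraction beyond p_5/q_5 has denominator <= 24, so the convergent 31/20 is the closest (its error is |223*20 - 31*144|/(144*20) = 4/2880).

31/20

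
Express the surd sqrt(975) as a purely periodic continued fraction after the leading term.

[31; (4, 2, 4, 62)]

Write x_i = (sqrt(975) + m_i)/d_i with (m_0, d_0) = (0, 1). a_0 = floor(sqrt(975)) = 31, since 31^2 = 961 <= 975 < 1024 = 32^2.
Iterate m_{i+1} = d_i*a_i - m_i, d_{i+1} = (975 - m_{i+1}^2)/d_i, a_{i+1} = floor((a_0 + m_{i+1})/d_{i+1}):
  m_1 = 1*31 - 0 = 31, d_1 = (975 - 31^2)/1 = 14/1 = 14, a_1 = floor((31 + 31)/14) = 4.
  m_2 = 14*4 - 31 = 25, d_2 = (975 - 25^2)/14 = 350/14 = 25, a_2 = floor((31 + 25)/25) = 2.
  m_3 = 25*2 - 25 = 25, d_3 = (975 - 25^2)/25 = 350/25 = 14, a_3 = floor((31 + 25)/14) = 4.
  m_4 = 14*4 - 25 = 31, d_4 = (975 - 31^2)/14 = 14/14 = 1, a_4 = floor((31 + 31)/1) = 62.
  m_5 = 1*62 - 31 = 31, d_5 = (975 - 31^2)/1 = 14/1 = 14: (m_5, d_5) = (m_1, d_1) = (31, 14), so from here the quotients repeat a_1, ..., a_4; the period length is 4.
Hence the expansion of sqrt(975) is a_0 = 31 followed by the repeating block 4, 2, 4, 62 (period 4).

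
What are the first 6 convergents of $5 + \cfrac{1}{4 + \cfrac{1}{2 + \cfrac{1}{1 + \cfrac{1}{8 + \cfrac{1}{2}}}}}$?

Using the convergent recurrence p_i = a_i*p_{i-1} + p_{i-2}, q_i = a_i*q_{i-1} + q_{i-2} with p_{-2}=0, p_{-1}=1, q_{-2}=1, q_{-1}=0:
  i=0: a_0=5, p_0 = 5*1 + 0 = 5, q_0 = 5*0 + 1 = 1.
  i=1: a_1=4, p_1 = 4*5 + 1 = 21, q_1 = 4*1 + 0 = 4.
  i=2: a_2=2, p_2 = 2*21 + 5 = 47, q_2 = 2*4 + 1 = 9.
  i=3: a_3=1, p_3 = 1*47 + 21 = 68, q_3 = 1*9 + 4 = 13.
  i=4: a_4=8, p_4 = 8*68 + 47 = 591, q_4 = 8*13 + 9 = 113.
  i=5: a_5=2, p_5 = 2*591 + 68 = 1250, q_5 = 2*113 + 13 = 239.

5/1, 21/4, 47/9, 68/13, 591/113, 1250/239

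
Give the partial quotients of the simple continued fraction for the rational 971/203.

Run the Euclidean algorithm on 971 and 203; the successive quotients are the partial quotients a_0, a_1, ... (each step inverts the fractional part left over by the previous one):
  971 = 4*203 + 159, so a_0 = 4.
  203 = 1*159 + 44, so a_1 = 1.
  159 = 3*44 + 27, so a_2 = 3.
  44 = 1*27 + 17, so a_3 = 1.
  27 = 1*17 + 10, so a_4 = 1.
  17 = 1*10 + 7, so a_5 = 1.
  10 = 1*7 + 3, so a_6 = 1.
  7 = 2*3 + 1, so a_7 = 2.
  3 = 3*1 + 0, so a_8 = 3.
The remainder reaches 0 after 9 divisions, so the expansion has 9 partial quotients, read off in order.

[4; 1, 3, 1, 1, 1, 1, 2, 3]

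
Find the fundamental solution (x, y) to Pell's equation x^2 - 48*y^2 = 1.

(x, y) = (7, 1)

First expand sqrt(48) as a continued fraction. With x_i = (sqrt(48) + m_i)/d_i and (m_0, d_0) = (0, 1): a_0 = floor(sqrt(48)) = 6, since 6^2 = 36 <= 48 < 49 = 7^2.
Iterate m_{i+1} = d_i*a_i - m_i, d_{i+1} = (48 - m_{i+1}^2)/d_i, a_{i+1} = floor((a_0 + m_{i+1})/d_{i+1}):
  m_1 = 1*6 - 0 = 6, d_1 = (48 - 6^2)/1 = 12/1 = 12, a_1 = floor((6 + 6)/12) = 1.
  m_2 = 12*1 - 6 = 6, d_2 = (48 - 6^2)/12 = 12/12 = 1, a_2 = floor((6 + 6)/1) = 12.
  m_3 = 1*12 - 6 = 6, d_3 = (48 - 6^2)/1 = 12/1 = 12: (m_3, d_3) = (m_1, d_1) = (6, 12), so from here the quotients repeat a_1, a_2; the period length is 2.
So sqrt(48) = [6; (1, 12)] with period length k = 2.
k is even, so the fundamental solution of x^2 - 48y^2 = 1 is (p_{k-1}, q_{k-1}) = (p_1, q_1); compute convergents through index 1.
Convergents (p_i = a_i*p_{i-1} + p_{i-2}, q_i = a_i*q_{i-1} + q_{i-2} with p_{-2}=0, p_{-1}=1, q_{-2}=1, q_{-1}=0):
  i=0: a_0=6, p_0 = 6*1 + 0 = 6, q_0 = 6*0 + 1 = 1.
  i=1: a_1=1, p_1 = 1*6 + 1 = 7, q_1 = 1*1 + 0 = 1.
Check: 7^2 - 48*1^2 = 49 - 48 = 1, so (x, y) = (7, 1) solves the equation, and by the theorem it is the least positive solution.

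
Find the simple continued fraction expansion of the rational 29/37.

[0; 1, 3, 1, 1, 1, 2]

Run the Euclidean algorithm on 29 and 37; the successive quotients are the partial quotients a_0, a_1, ... (each step inverts the fractional part left over by the previous one):
  29 = 0*37 + 29, so a_0 = 0.
  37 = 1*29 + 8, so a_1 = 1.
  29 = 3*8 + 5, so a_2 = 3.
  8 = 1*5 + 3, so a_3 = 1.
  5 = 1*3 + 2, so a_4 = 1.
  3 = 1*2 + 1, so a_5 = 1.
  2 = 2*1 + 0, so a_6 = 2.
The remainder reaches 0 after 7 divisions, so the expansion has 7 partial quotients, read off in order.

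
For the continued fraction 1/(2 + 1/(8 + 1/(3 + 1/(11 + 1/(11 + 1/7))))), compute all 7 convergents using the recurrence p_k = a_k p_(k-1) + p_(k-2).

0/1, 1/2, 8/17, 25/53, 283/600, 3138/6653, 22249/47171

Using the convergent recurrence p_i = a_i*p_{i-1} + p_{i-2}, q_i = a_i*q_{i-1} + q_{i-2} with p_{-2}=0, p_{-1}=1, q_{-2}=1, q_{-1}=0:
  i=0: a_0=0, p_0 = 0*1 + 0 = 0, q_0 = 0*0 + 1 = 1.
  i=1: a_1=2, p_1 = 2*0 + 1 = 1, q_1 = 2*1 + 0 = 2.
  i=2: a_2=8, p_2 = 8*1 + 0 = 8, q_2 = 8*2 + 1 = 17.
  i=3: a_3=3, p_3 = 3*8 + 1 = 25, q_3 = 3*17 + 2 = 53.
  i=4: a_4=11, p_4 = 11*25 + 8 = 283, q_4 = 11*53 + 17 = 600.
  i=5: a_5=11, p_5 = 11*283 + 25 = 3138, q_5 = 11*600 + 53 = 6653.
  i=6: a_6=7, p_6 = 7*3138 + 283 = 22249, q_6 = 7*6653 + 600 = 47171.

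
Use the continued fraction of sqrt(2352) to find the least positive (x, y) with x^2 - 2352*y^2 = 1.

First expand sqrt(2352) as a continued fraction. With x_i = (sqrt(2352) + m_i)/d_i and (m_0, d_0) = (0, 1): a_0 = floor(sqrt(2352)) = 48, since 48^2 = 2304 <= 2352 < 2401 = 49^2.
Iterate m_{i+1} = d_i*a_i - m_i, d_{i+1} = (2352 - m_{i+1}^2)/d_i, a_{i+1} = floor((a_0 + m_{i+1})/d_{i+1}):
  m_1 = 1*48 - 0 = 48, d_1 = (2352 - 48^2)/1 = 48/1 = 48, a_1 = floor((48 + 48)/48) = 2.
  m_2 = 48*2 - 48 = 48, d_2 = (2352 - 48^2)/48 = 48/48 = 1, a_2 = floor((48 + 48)/1) = 96.
  m_3 = 1*96 - 48 = 48, d_3 = (2352 - 48^2)/1 = 48/1 = 48: (m_3, d_3) = (m_1, d_1) = (48, 48), so from here the quotients repeat a_1, a_2; the period length is 2.
So sqrt(2352) = [48; (2, 96)] with period length k = 2.
k is even, so the fundamental solution of x^2 - 2352y^2 = 1 is (p_{k-1}, q_{k-1}) = (p_1, q_1); compute convergents through index 1.
Convergents (p_i = a_i*p_{i-1} + p_{i-2}, q_i = a_i*q_{i-1} + q_{i-2} with p_{-2}=0, p_{-1}=1, q_{-2}=1, q_{-1}=0):
  i=0: a_0=48, p_0 = 48*1 + 0 = 48, q_0 = 48*0 + 1 = 1.
  i=1: a_1=2, p_1 = 2*48 + 1 = 97, q_1 = 2*1 + 0 = 2.
Check: 97^2 - 2352*2^2 = 9409 - 9408 = 1, so (x, y) = (97, 2) solves the equation, and by the theorem it is the least positive solution.

(x, y) = (97, 2)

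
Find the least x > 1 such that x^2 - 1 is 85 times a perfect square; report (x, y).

(x, y) = (285769, 30996)

First expand sqrt(85) as a continued fraction. With x_i = (sqrt(85) + m_i)/d_i and (m_0, d_0) = (0, 1): a_0 = floor(sqrt(85)) = 9, since 9^2 = 81 <= 85 < 100 = 10^2.
Iterate m_{i+1} = d_i*a_i - m_i, d_{i+1} = (85 - m_{i+1}^2)/d_i, a_{i+1} = floor((a_0 + m_{i+1})/d_{i+1}):
  m_1 = 1*9 - 0 = 9, d_1 = (85 - 9^2)/1 = 4/1 = 4, a_1 = floor((9 + 9)/4) = 4.
  m_2 = 4*4 - 9 = 7, d_2 = (85 - 7^2)/4 = 36/4 = 9, a_2 = floor((9 + 7)/9) = 1.
  m_3 = 9*1 - 7 = 2, d_3 = (85 - 2^2)/9 = 81/9 = 9, a_3 = floor((9 + 2)/9) = 1.
  m_4 = 9*1 - 2 = 7, d_4 = (85 - 7^2)/9 = 36/9 = 4, a_4 = floor((9 + 7)/4) = 4.
  m_5 = 4*4 - 7 = 9, d_5 = (85 - 9^2)/4 = 4/4 = 1, a_5 = floor((9 + 9)/1) = 18.
  m_6 = 1*18 - 9 = 9, d_6 = (85 - 9^2)/1 = 4/1 = 4: (m_6, d_6) = (m_1, d_1) = (9, 4), so from here the quotients repeat a_1, ..., a_5; the period length is 5.
So sqrt(85) = [9; (4, 1, 1, 4, 18)] with period length k = 5.
k is odd, so (p_{k-1}, q_{k-1}) only solves x^2 - 85y^2 = -1 and the fundamental solution of x^2 - 85y^2 = 1 is (p_{2k-1}, q_{2k-1}) = (p_9, q_9); compute convergents through index 9, running through the period twice.
Convergents (p_i = a_i*p_{i-1} + p_{i-2}, q_i = a_i*q_{i-1} + q_{i-2} with p_{-2}=0, p_{-1}=1, q_{-2}=1, q_{-1}=0):
  i=0: a_0=9, p_0 = 9*1 + 0 = 9, q_0 = 9*0 + 1 = 1.
  i=1: a_1=4, p_1 = 4*9 + 1 = 37, q_1 = 4*1 + 0 = 4.
  i=2: a_2=1, p_2 = 1*37 + 9 = 46, q_2 = 1*4 + 1 = 5.
  i=3: a_3=1, p_3 = 1*46 + 37 = 83, q_3 = 1*5 + 4 = 9.
  i=4: a_4=4, p_4 = 4*83 + 46 = 378, q_4 = 4*9 + 5 = 41.
  i=5: a_5=18, p_5 = 18*378 + 83 = 6887, q_5 = 18*41 + 9 = 747.
  i=6: a_6=4, p_6 = 4*6887 + 378 = 27926, q_6 = 4*747 + 41 = 3029.
  i=7: a_7=1, p_7 = 1*27926 + 6887 = 34813, q_7 = 1*3029 + 747 = 3776.
  i=8: a_8=1, p_8 = 1*34813 + 27926 = 62739, q_8 = 1*3776 + 3029 = 6805.
  i=9: a_9=4, p_9 = 4*62739 + 34813 = 285769, q_9 = 4*6805 + 3776 = 30996.
Indeed p_4^2 - 85*q_4^2 = 142884 - 142885 = -1, not +1.
Check: 285769^2 - 85*30996^2 = 81663921361 - 81663921360 = 1, so (x, y) = (285769, 30996) solves the equation, and by the theorem it is the least positive solution.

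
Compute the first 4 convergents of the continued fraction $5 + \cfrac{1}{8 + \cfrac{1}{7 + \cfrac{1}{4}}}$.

5/1, 41/8, 292/57, 1209/236

Using the convergent recurrence p_i = a_i*p_{i-1} + p_{i-2}, q_i = a_i*q_{i-1} + q_{i-2} with p_{-2}=0, p_{-1}=1, q_{-2}=1, q_{-1}=0:
  i=0: a_0=5, p_0 = 5*1 + 0 = 5, q_0 = 5*0 + 1 = 1.
  i=1: a_1=8, p_1 = 8*5 + 1 = 41, q_1 = 8*1 + 0 = 8.
  i=2: a_2=7, p_2 = 7*41 + 5 = 292, q_2 = 7*8 + 1 = 57.
  i=3: a_3=4, p_3 = 4*292 + 41 = 1209, q_3 = 4*57 + 8 = 236.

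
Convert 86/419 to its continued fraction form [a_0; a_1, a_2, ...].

Run the Euclidean algorithm on 86 and 419; the successive quotients are the partial quotients a_0, a_1, ... (each step inverts the fractional part left over by the previous one):
  86 = 0*419 + 86, so a_0 = 0.
  419 = 4*86 + 75, so a_1 = 4.
  86 = 1*75 + 11, so a_2 = 1.
  75 = 6*11 + 9, so a_3 = 6.
  11 = 1*9 + 2, so a_4 = 1.
  9 = 4*2 + 1, so a_5 = 4.
  2 = 2*1 + 0, so a_6 = 2.
The remainder reaches 0 after 7 divisions, so the expansion has 7 partial quotients, read off in order.

[0; 4, 1, 6, 1, 4, 2]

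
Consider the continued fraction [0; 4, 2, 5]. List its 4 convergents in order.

0/1, 1/4, 2/9, 11/49

Using the convergent recurrence p_i = a_i*p_{i-1} + p_{i-2}, q_i = a_i*q_{i-1} + q_{i-2} with p_{-2}=0, p_{-1}=1, q_{-2}=1, q_{-1}=0:
  i=0: a_0=0, p_0 = 0*1 + 0 = 0, q_0 = 0*0 + 1 = 1.
  i=1: a_1=4, p_1 = 4*0 + 1 = 1, q_1 = 4*1 + 0 = 4.
  i=2: a_2=2, p_2 = 2*1 + 0 = 2, q_2 = 2*4 + 1 = 9.
  i=3: a_3=5, p_3 = 5*2 + 1 = 11, q_3 = 5*9 + 4 = 49.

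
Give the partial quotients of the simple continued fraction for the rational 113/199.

[0; 1, 1, 3, 5, 2, 2]

Run the Euclidean algorithm on 113 and 199; the successive quotients are the partial quotients a_0, a_1, ... (each step inverts the fractional part left over by the previous one):
  113 = 0*199 + 113, so a_0 = 0.
  199 = 1*113 + 86, so a_1 = 1.
  113 = 1*86 + 27, so a_2 = 1.
  86 = 3*27 + 5, so a_3 = 3.
  27 = 5*5 + 2, so a_4 = 5.
  5 = 2*2 + 1, so a_5 = 2.
  2 = 2*1 + 0, so a_6 = 2.
The remainder reaches 0 after 7 divisions, so the expansion has 7 partial quotients, read off in order.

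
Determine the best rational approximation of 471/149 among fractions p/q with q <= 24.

Expand x = 471/149 as a continued fraction with the Euclidean algorithm:
  471 = 3*149 + 24, so a_0 = 3.
  149 = 6*24 + 5, so a_1 = 6.
  24 = 4*5 + 4, so a_2 = 4.
  5 = 1*4 + 1, so a_3 = 1.
  4 = 4*1 + 0, so a_4 = 4.
so x = [3; 6, 4, 1, 4].
Convergents (p_i = a_i*p_{i-1} + p_{i-2}, q_i = a_i*q_{i-1} + q_{i-2} with p_{-2}=0, p_{-1}=1, q_{-2}=1, q_{-1}=0), until the denominator exceeds 24:
  i=0: a_0=3, p_0 = 3*1 + 0 = 3, q_0 = 3*0 + 1 = 1.
  i=1: a_1=6, p_1 = 6*3 + 1 = 19, q_1 = 6*1 + 0 = 6.
  i=2: a_2=4, p_2 = 4*19 + 3 = 79, q_2 = 4*6 + 1 = 25.
q_2 = 25 > 24, so the last convergent with denominator <= 24 is p_1/q_1 = 19/6.
The closest fraction with denominator <= 24 is either p_1/q_1 or the intermediate fraction (k*p_1 + p_0)/(k*q_1 + q_0) with the largest k >= 1 whose denominator stays <= 24; these approach x as k grows, and every other convergent or intermediate fraction in range is farther away.
Largest k: floor((24 - q_0)/q_1) = floor((24 - 1)/6) = 3.
That gives (3*19 + 3)/(3*6 + 1) = 60/19.
Compare the errors: |x - 19/6| = |471*6 - 19*149|/(149*6) = 5/894, and |x - 60/19| = |471*19 - 60*149|/(149*19) = 9/2831.
Cross-multiplying, 9*894 = 8046 < 14155 = 5*2831, so 9/2831 is smaller: the intermediate fraction 60/19 is closer to x than 19/6.

60/19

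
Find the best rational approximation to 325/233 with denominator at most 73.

53/38

Expand x = 325/233 as a continued fraction with the Euclidean algorithm:
  325 = 1*233 + 92, so a_0 = 1.
  233 = 2*92 + 49, so a_1 = 2.
  92 = 1*49 + 43, so a_2 = 1.
  49 = 1*43 + 6, so a_3 = 1.
  43 = 7*6 + 1, so a_4 = 7.
  6 = 6*1 + 0, so a_5 = 6.
so x = [1; 2, 1, 1, 7, 6].
Convergents (p_i = a_i*p_{i-1} + p_{i-2}, q_i = a_i*q_{i-1} + q_{i-2} with p_{-2}=0, p_{-1}=1, q_{-2}=1, q_{-1}=0), until the denominator exceeds 73:
  i=0: a_0=1, p_0 = 1*1 + 0 = 1, q_0 = 1*0 + 1 = 1.
  i=1: a_1=2, p_1 = 2*1 + 1 = 3, q_1 = 2*1 + 0 = 2.
  i=2: a_2=1, p_2 = 1*3 + 1 = 4, q_2 = 1*2 + 1 = 3.
  i=3: a_3=1, p_3 = 1*4 + 3 = 7, q_3 = 1*3 + 2 = 5.
  i=4: a_4=7, p_4 = 7*7 + 4 = 53, q_4 = 7*5 + 3 = 38.
  i=5: a_5=6, p_5 = 6*53 + 7 = 325, q_5 = 6*38 + 5 = 233.
q_5 = 233 > 73, so the last convergent with denominator <= 73 is p_4/q_4 = 53/38.
The closest fraction with denominator <= 73 is either p_4/q_4 or the intermediate fraction (k*p_4 + p_3)/(k*q_4 + q_3) with the largest k >= 1 whose denominator stays <= 73; these approach x as k grows, and every other convergent or intermediate fraction in range is farther away.
Largest k: floor((73 - q_3)/q_4) = floor((73 - 5)/38) = 1.
That gives (1*53 + 7)/(1*38 + 5) = 60/43.
Compare the errors: |x - 53/38| = |325*38 - 53*233|/(233*38) = 1/8854, and |x - 60/43| = |325*43 - 60*233|/(233*43) = 5/10019.
Cross-multiplying, 1*10019 = 10019 < 44270 = 5*8854, so 1/8854 is smaller: the convergent 53/38 is closer to x than 60/43.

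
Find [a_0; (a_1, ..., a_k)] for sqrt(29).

Write x_i = (sqrt(29) + m_i)/d_i with (m_0, d_0) = (0, 1). a_0 = floor(sqrt(29)) = 5, since 5^2 = 25 <= 29 < 36 = 6^2.
Iterate m_{i+1} = d_i*a_i - m_i, d_{i+1} = (29 - m_{i+1}^2)/d_i, a_{i+1} = floor((a_0 + m_{i+1})/d_{i+1}):
  m_1 = 1*5 - 0 = 5, d_1 = (29 - 5^2)/1 = 4/1 = 4, a_1 = floor((5 + 5)/4) = 2.
  m_2 = 4*2 - 5 = 3, d_2 = (29 - 3^2)/4 = 20/4 = 5, a_2 = floor((5 + 3)/5) = 1.
  m_3 = 5*1 - 3 = 2, d_3 = (29 - 2^2)/5 = 25/5 = 5, a_3 = floor((5 + 2)/5) = 1.
  m_4 = 5*1 - 2 = 3, d_4 = (29 - 3^2)/5 = 20/5 = 4, a_4 = floor((5 + 3)/4) = 2.
  m_5 = 4*2 - 3 = 5, d_5 = (29 - 5^2)/4 = 4/4 = 1, a_5 = floor((5 + 5)/1) = 10.
  m_6 = 1*10 - 5 = 5, d_6 = (29 - 5^2)/1 = 4/1 = 4: (m_6, d_6) = (m_1, d_1) = (5, 4), so from here the quotients repeat a_1, ..., a_5; the period length is 5.
Hence the expansion of sqrt(29) is a_0 = 5 followed by the repeating block 2, 1, 1, 2, 10 (period 5).

[5; (2, 1, 1, 2, 10)]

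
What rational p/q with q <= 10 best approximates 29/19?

Expand x = 29/19 as a continued fraction with the Euclidean algorithm:
  29 = 1*19 + 10, so a_0 = 1.
  19 = 1*10 + 9, so a_1 = 1.
  10 = 1*9 + 1, so a_2 = 1.
  9 = 9*1 + 0, so a_3 = 9.
so x = [1; 1, 1, 9].
Convergents (p_i = a_i*p_{i-1} + p_{i-2}, q_i = a_i*q_{i-1} + q_{i-2} with p_{-2}=0, p_{-1}=1, q_{-2}=1, q_{-1}=0), until the denominator exceeds 10:
  i=0: a_0=1, p_0 = 1*1 + 0 = 1, q_0 = 1*0 + 1 = 1.
  i=1: a_1=1, p_1 = 1*1 + 1 = 2, q_1 = 1*1 + 0 = 1.
  i=2: a_2=1, p_2 = 1*2 + 1 = 3, q_2 = 1*1 + 1 = 2.
  i=3: a_3=9, p_3 = 9*3 + 2 = 29, q_3 = 9*2 + 1 = 19.
q_3 = 19 > 10, so the last convergent with denominator <= 10 is p_2/q_2 = 3/2.
The closest fraction with denominator <= 10 is either p_2/q_2 or the intermediate fraction (k*p_2 + p_1)/(k*q_2 + q_1) with the largest k >= 1 whose denominator stays <= 10; these approach x as k grows, and every other convergent or intermediate fraction in range is farther away.
Largest k: floor((10 - q_1)/q_2) = floor((10 - 1)/2) = 4.
That gives (4*3 + 2)/(4*2 + 1) = 14/9.
Compare the errors: |x - 3/2| = |29*2 - 3*19|/(19*2) = 1/38, and |x - 14/9| = |29*9 - 14*19|/(19*9) = 5/171.
Cross-multiplying, 1*171 = 171 < 190 = 5*38, so 1/38 is smaller: the convergent 3/2 is closer to x than 14/9.

3/2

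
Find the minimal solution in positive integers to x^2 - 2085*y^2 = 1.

First expand sqrt(2085) as a continued fraction. With x_i = (sqrt(2085) + m_i)/d_i and (m_0, d_0) = (0, 1): a_0 = floor(sqrt(2085)) = 45, since 45^2 = 2025 <= 2085 < 2116 = 46^2.
Iterate m_{i+1} = d_i*a_i - m_i, d_{i+1} = (2085 - m_{i+1}^2)/d_i, a_{i+1} = floor((a_0 + m_{i+1})/d_{i+1}):
  m_1 = 1*45 - 0 = 45, d_1 = (2085 - 45^2)/1 = 60/1 = 60, a_1 = floor((45 + 45)/60) = 1.
  m_2 = 60*1 - 45 = 15, d_2 = (2085 - 15^2)/60 = 1860/60 = 31, a_2 = floor((45 + 15)/31) = 1.
  m_3 = 31*1 - 15 = 16, d_3 = (2085 - 16^2)/31 = 1829/31 = 59, a_3 = floor((45 + 16)/59) = 1.
  m_4 = 59*1 - 16 = 43, d_4 = (2085 - 43^2)/59 = 236/59 = 4, a_4 = floor((45 + 43)/4) = 22.
  m_5 = 4*22 - 43 = 45, d_5 = (2085 - 45^2)/4 = 60/4 = 15, a_5 = floor((45 + 45)/15) = 6.
  m_6 = 15*6 - 45 = 45, d_6 = (2085 - 45^2)/15 = 60/15 = 4, a_6 = floor((45 + 45)/4) = 22.
  m_7 = 4*22 - 45 = 43, d_7 = (2085 - 43^2)/4 = 236/4 = 59, a_7 = floor((45 + 43)/59) = 1.
  m_8 = 59*1 - 43 = 16, d_8 = (2085 - 16^2)/59 = 1829/59 = 31, a_8 = floor((45 + 16)/31) = 1.
  m_9 = 31*1 - 16 = 15, d_9 = (2085 - 15^2)/31 = 1860/31 = 60, a_9 = floor((45 + 15)/60) = 1.
  m_10 = 60*1 - 15 = 45, d_10 = (2085 - 45^2)/60 = 60/60 = 1, a_10 = floor((45 + 45)/1) = 90.
  m_11 = 1*90 - 45 = 45, d_11 = (2085 - 45^2)/1 = 60/1 = 60: (m_11, d_11) = (m_1, d_1) = (45, 60), so from here the quotients repeat a_1, ..., a_10; the period length is 10.
So sqrt(2085) = [45; (1, 1, 1, 22, 6, 22, 1, 1, 1, 90)] with period length k = 10.
k is even, so the fundamental solution of x^2 - 2085y^2 = 1 is (p_{k-1}, q_{k-1}) = (p_9, q_9); compute convergents through index 9.
Convergents (p_i = a_i*p_{i-1} + p_{i-2}, q_i = a_i*q_{i-1} + q_{i-2} with p_{-2}=0, p_{-1}=1, q_{-2}=1, q_{-1}=0):
  i=0: a_0=45, p_0 = 45*1 + 0 = 45, q_0 = 45*0 + 1 = 1.
  i=1: a_1=1, p_1 = 1*45 + 1 = 46, q_1 = 1*1 + 0 = 1.
  i=2: a_2=1, p_2 = 1*46 + 45 = 91, q_2 = 1*1 + 1 = 2.
  i=3: a_3=1, p_3 = 1*91 + 46 = 137, q_3 = 1*2 + 1 = 3.
  i=4: a_4=22, p_4 = 22*137 + 91 = 3105, q_4 = 22*3 + 2 = 68.
  i=5: a_5=6, p_5 = 6*3105 + 137 = 18767, q_5 = 6*68 + 3 = 411.
  i=6: a_6=22, p_6 = 22*18767 + 3105 = 415979, q_6 = 22*411 + 68 = 9110.
  i=7: a_7=1, p_7 = 1*415979 + 18767 = 434746, q_7 = 1*9110 + 411 = 9521.
  i=8: a_8=1, p_8 = 1*434746 + 415979 = 850725, q_8 = 1*9521 + 9110 = 18631.
  i=9: a_9=1, p_9 = 1*850725 + 434746 = 1285471, q_9 = 1*18631 + 9521 = 28152.
Check: 1285471^2 - 2085*28152^2 = 1652435691841 - 1652435691840 = 1, so (x, y) = (1285471, 28152) solves the equation, and by the theorem it is the least positive solution.

(x, y) = (1285471, 28152)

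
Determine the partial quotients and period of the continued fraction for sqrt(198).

Write x_i = (sqrt(198) + m_i)/d_i with (m_0, d_0) = (0, 1). a_0 = floor(sqrt(198)) = 14, since 14^2 = 196 <= 198 < 225 = 15^2.
Iterate m_{i+1} = d_i*a_i - m_i, d_{i+1} = (198 - m_{i+1}^2)/d_i, a_{i+1} = floor((a_0 + m_{i+1})/d_{i+1}):
  m_1 = 1*14 - 0 = 14, d_1 = (198 - 14^2)/1 = 2/1 = 2, a_1 = floor((14 + 14)/2) = 14.
  m_2 = 2*14 - 14 = 14, d_2 = (198 - 14^2)/2 = 2/2 = 1, a_2 = floor((14 + 14)/1) = 28.
  m_3 = 1*28 - 14 = 14, d_3 = (198 - 14^2)/1 = 2/1 = 2: (m_3, d_3) = (m_1, d_1) = (14, 2), so from here the quotients repeat a_1, a_2; the period length is 2.
Hence the expansion of sqrt(198) is a_0 = 14 followed by the repeating block 14, 28 (period 2).

[14; (14, 28)]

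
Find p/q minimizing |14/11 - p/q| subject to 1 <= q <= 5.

5/4

Expand x = 14/11 as a continued fraction with the Euclidean algorithm:
  14 = 1*11 + 3, so a_0 = 1.
  11 = 3*3 + 2, so a_1 = 3.
  3 = 1*2 + 1, so a_2 = 1.
  2 = 2*1 + 0, so a_3 = 2.
so x = [1; 3, 1, 2].
Convergents (p_i = a_i*p_{i-1} + p_{i-2}, q_i = a_i*q_{i-1} + q_{i-2} with p_{-2}=0, p_{-1}=1, q_{-2}=1, q_{-1}=0), until the denominator exceeds 5:
  i=0: a_0=1, p_0 = 1*1 + 0 = 1, q_0 = 1*0 + 1 = 1.
  i=1: a_1=3, p_1 = 3*1 + 1 = 4, q_1 = 3*1 + 0 = 3.
  i=2: a_2=1, p_2 = 1*4 + 1 = 5, q_2 = 1*3 + 1 = 4.
  i=3: a_3=2, p_3 = 2*5 + 4 = 14, q_3 = 2*4 + 3 = 11.
q_3 = 11 > 5, so the last convergent with denominator <= 5 is p_2/q_2 = 5/4.
The closest fraction with denominator <= 5 is either p_2/q_2 or the intermediate fraction (k*p_2 + p_1)/(k*q_2 + q_1) with the largest k >= 1 whose denominator stays <= 5; these approach x as k grows, and every other convergent or intermediate fraction in range is farther away.
Largest k: floor((5 - q_1)/q_2) = floor((5 - 3)/4) = 0.
Since k = 0, no intermediate fraction beyond p_2/q_2 has denominator <= 5, so the convergent 5/4 is the closest (its error is |14*4 - 5*11|/(11*4) = 1/44).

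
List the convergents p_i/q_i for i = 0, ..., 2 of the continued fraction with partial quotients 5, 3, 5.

5/1, 16/3, 85/16

Using the convergent recurrence p_i = a_i*p_{i-1} + p_{i-2}, q_i = a_i*q_{i-1} + q_{i-2} with p_{-2}=0, p_{-1}=1, q_{-2}=1, q_{-1}=0:
  i=0: a_0=5, p_0 = 5*1 + 0 = 5, q_0 = 5*0 + 1 = 1.
  i=1: a_1=3, p_1 = 3*5 + 1 = 16, q_1 = 3*1 + 0 = 3.
  i=2: a_2=5, p_2 = 5*16 + 5 = 85, q_2 = 5*3 + 1 = 16.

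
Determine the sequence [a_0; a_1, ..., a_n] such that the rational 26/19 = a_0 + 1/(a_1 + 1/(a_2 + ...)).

Run the Euclidean algorithm on 26 and 19; the successive quotients are the partial quotients a_0, a_1, ... (each step inverts the fractional part left over by the previous one):
  26 = 1*19 + 7, so a_0 = 1.
  19 = 2*7 + 5, so a_1 = 2.
  7 = 1*5 + 2, so a_2 = 1.
  5 = 2*2 + 1, so a_3 = 2.
  2 = 2*1 + 0, so a_4 = 2.
The remainder reaches 0 after 5 divisions, so the expansion has 5 partial quotients, read off in order.

[1; 2, 1, 2, 2]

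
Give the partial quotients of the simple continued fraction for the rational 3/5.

[0; 1, 1, 2]

Run the Euclidean algorithm on 3 and 5; the successive quotients are the partial quotients a_0, a_1, ... (each step inverts the fractional part left over by the previous one):
  3 = 0*5 + 3, so a_0 = 0.
  5 = 1*3 + 2, so a_1 = 1.
  3 = 1*2 + 1, so a_2 = 1.
  2 = 2*1 + 0, so a_3 = 2.
The remainder reaches 0 after 4 divisions, so the expansion has 4 partial quotients, read off in order.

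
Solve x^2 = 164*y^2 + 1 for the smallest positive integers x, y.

First expand sqrt(164) as a continued fraction. With x_i = (sqrt(164) + m_i)/d_i and (m_0, d_0) = (0, 1): a_0 = floor(sqrt(164)) = 12, since 12^2 = 144 <= 164 < 169 = 13^2.
Iterate m_{i+1} = d_i*a_i - m_i, d_{i+1} = (164 - m_{i+1}^2)/d_i, a_{i+1} = floor((a_0 + m_{i+1})/d_{i+1}):
  m_1 = 1*12 - 0 = 12, d_1 = (164 - 12^2)/1 = 20/1 = 20, a_1 = floor((12 + 12)/20) = 1.
  m_2 = 20*1 - 12 = 8, d_2 = (164 - 8^2)/20 = 100/20 = 5, a_2 = floor((12 + 8)/5) = 4.
  m_3 = 5*4 - 8 = 12, d_3 = (164 - 12^2)/5 = 20/5 = 4, a_3 = floor((12 + 12)/4) = 6.
  m_4 = 4*6 - 12 = 12, d_4 = (164 - 12^2)/4 = 20/4 = 5, a_4 = floor((12 + 12)/5) = 4.
  m_5 = 5*4 - 12 = 8, d_5 = (164 - 8^2)/5 = 100/5 = 20, a_5 = floor((12 + 8)/20) = 1.
  m_6 = 20*1 - 8 = 12, d_6 = (164 - 12^2)/20 = 20/20 = 1, a_6 = floor((12 + 12)/1) = 24.
  m_7 = 1*24 - 12 = 12, d_7 = (164 - 12^2)/1 = 20/1 = 20: (m_7, d_7) = (m_1, d_1) = (12, 20), so from here the quotients repeat a_1, ..., a_6; the period length is 6.
So sqrt(164) = [12; (1, 4, 6, 4, 1, 24)] with period length k = 6.
k is even, so the fundamental solution of x^2 - 164y^2 = 1 is (p_{k-1}, q_{k-1}) = (p_5, q_5); compute convergents through index 5.
Convergents (p_i = a_i*p_{i-1} + p_{i-2}, q_i = a_i*q_{i-1} + q_{i-2} with p_{-2}=0, p_{-1}=1, q_{-2}=1, q_{-1}=0):
  i=0: a_0=12, p_0 = 12*1 + 0 = 12, q_0 = 12*0 + 1 = 1.
  i=1: a_1=1, p_1 = 1*12 + 1 = 13, q_1 = 1*1 + 0 = 1.
  i=2: a_2=4, p_2 = 4*13 + 12 = 64, q_2 = 4*1 + 1 = 5.
  i=3: a_3=6, p_3 = 6*64 + 13 = 397, q_3 = 6*5 + 1 = 31.
  i=4: a_4=4, p_4 = 4*397 + 64 = 1652, q_4 = 4*31 + 5 = 129.
  i=5: a_5=1, p_5 = 1*1652 + 397 = 2049, q_5 = 1*129 + 31 = 160.
Check: 2049^2 - 164*160^2 = 4198401 - 4198400 = 1, so (x, y) = (2049, 160) solves the equation, and by the theorem it is the least positive solution.

(x, y) = (2049, 160)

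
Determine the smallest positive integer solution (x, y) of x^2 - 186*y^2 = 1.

First expand sqrt(186) as a continued fraction. With x_i = (sqrt(186) + m_i)/d_i and (m_0, d_0) = (0, 1): a_0 = floor(sqrt(186)) = 13, since 13^2 = 169 <= 186 < 196 = 14^2.
Iterate m_{i+1} = d_i*a_i - m_i, d_{i+1} = (186 - m_{i+1}^2)/d_i, a_{i+1} = floor((a_0 + m_{i+1})/d_{i+1}):
  m_1 = 1*13 - 0 = 13, d_1 = (186 - 13^2)/1 = 17/1 = 17, a_1 = floor((13 + 13)/17) = 1.
  m_2 = 17*1 - 13 = 4, d_2 = (186 - 4^2)/17 = 170/17 = 10, a_2 = floor((13 + 4)/10) = 1.
  m_3 = 10*1 - 4 = 6, d_3 = (186 - 6^2)/10 = 150/10 = 15, a_3 = floor((13 + 6)/15) = 1.
  m_4 = 15*1 - 6 = 9, d_4 = (186 - 9^2)/15 = 105/15 = 7, a_4 = floor((13 + 9)/7) = 3.
  m_5 = 7*3 - 9 = 12, d_5 = (186 - 12^2)/7 = 42/7 = 6, a_5 = floor((13 + 12)/6) = 4.
  m_6 = 6*4 - 12 = 12, d_6 = (186 - 12^2)/6 = 42/6 = 7, a_6 = floor((13 + 12)/7) = 3.
  m_7 = 7*3 - 12 = 9, d_7 = (186 - 9^2)/7 = 105/7 = 15, a_7 = floor((13 + 9)/15) = 1.
  m_8 = 15*1 - 9 = 6, d_8 = (186 - 6^2)/15 = 150/15 = 10, a_8 = floor((13 + 6)/10) = 1.
  m_9 = 10*1 - 6 = 4, d_9 = (186 - 4^2)/10 = 170/10 = 17, a_9 = floor((13 + 4)/17) = 1.
  m_10 = 17*1 - 4 = 13, d_10 = (186 - 13^2)/17 = 17/17 = 1, a_10 = floor((13 + 13)/1) = 26.
  m_11 = 1*26 - 13 = 13, d_11 = (186 - 13^2)/1 = 17/1 = 17: (m_11, d_11) = (m_1, d_1) = (13, 17), so from here the quotients repeat a_1, ..., a_10; the period length is 10.
So sqrt(186) = [13; (1, 1, 1, 3, 4, 3, 1, 1, 1, 26)] with period length k = 10.
k is even, so the fundamental solution of x^2 - 186y^2 = 1 is (p_{k-1}, q_{k-1}) = (p_9, q_9); compute convergents through index 9.
Convergents (p_i = a_i*p_{i-1} + p_{i-2}, q_i = a_i*q_{i-1} + q_{i-2} with p_{-2}=0, p_{-1}=1, q_{-2}=1, q_{-1}=0):
  i=0: a_0=13, p_0 = 13*1 + 0 = 13, q_0 = 13*0 + 1 = 1.
  i=1: a_1=1, p_1 = 1*13 + 1 = 14, q_1 = 1*1 + 0 = 1.
  i=2: a_2=1, p_2 = 1*14 + 13 = 27, q_2 = 1*1 + 1 = 2.
  i=3: a_3=1, p_3 = 1*27 + 14 = 41, q_3 = 1*2 + 1 = 3.
  i=4: a_4=3, p_4 = 3*41 + 27 = 150, q_4 = 3*3 + 2 = 11.
  i=5: a_5=4, p_5 = 4*150 + 41 = 641, q_5 = 4*11 + 3 = 47.
  i=6: a_6=3, p_6 = 3*641 + 150 = 2073, q_6 = 3*47 + 11 = 152.
  i=7: a_7=1, p_7 = 1*2073 + 641 = 2714, q_7 = 1*152 + 47 = 199.
  i=8: a_8=1, p_8 = 1*2714 + 2073 = 4787, q_8 = 1*199 + 152 = 351.
  i=9: a_9=1, p_9 = 1*4787 + 2714 = 7501, q_9 = 1*351 + 199 = 550.
Check: 7501^2 - 186*550^2 = 56265001 - 56265000 = 1, so (x, y) = (7501, 550) solves the equation, and by the theorem it is the least positive solution.

(x, y) = (7501, 550)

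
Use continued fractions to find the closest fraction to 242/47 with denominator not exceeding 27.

139/27

Expand x = 242/47 as a continued fraction with the Euclidean algorithm:
  242 = 5*47 + 7, so a_0 = 5.
  47 = 6*7 + 5, so a_1 = 6.
  7 = 1*5 + 2, so a_2 = 1.
  5 = 2*2 + 1, so a_3 = 2.
  2 = 2*1 + 0, so a_4 = 2.
so x = [5; 6, 1, 2, 2].
Convergents (p_i = a_i*p_{i-1} + p_{i-2}, q_i = a_i*q_{i-1} + q_{i-2} with p_{-2}=0, p_{-1}=1, q_{-2}=1, q_{-1}=0), until the denominator exceeds 27:
  i=0: a_0=5, p_0 = 5*1 + 0 = 5, q_0 = 5*0 + 1 = 1.
  i=1: a_1=6, p_1 = 6*5 + 1 = 31, q_1 = 6*1 + 0 = 6.
  i=2: a_2=1, p_2 = 1*31 + 5 = 36, q_2 = 1*6 + 1 = 7.
  i=3: a_3=2, p_3 = 2*36 + 31 = 103, q_3 = 2*7 + 6 = 20.
  i=4: a_4=2, p_4 = 2*103 + 36 = 242, q_4 = 2*20 + 7 = 47.
q_4 = 47 > 27, so the last convergent with denominator <= 27 is p_3/q_3 = 103/20.
The closest fraction with denominator <= 27 is either p_3/q_3 or the intermediate fraction (k*p_3 + p_2)/(k*q_3 + q_2) with the largest k >= 1 whose denominator stays <= 27; these approach x as k grows, and every other convergent or intermediate fraction in range is farther away.
Largest k: floor((27 - q_2)/q_3) = floor((27 - 7)/20) = 1.
That gives (1*103 + 36)/(1*20 + 7) = 139/27.
Compare the errors: |x - 103/20| = |242*20 - 103*47|/(47*20) = 1/940, and |x - 139/27| = |242*27 - 139*47|/(47*27) = 1/1269.
Cross-multiplying, 1*940 = 940 < 1269 = 1*1269, so 1/1269 is smaller: the intermediate fraction 139/27 is closer to x than 103/20.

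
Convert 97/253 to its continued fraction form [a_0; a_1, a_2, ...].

Run the Euclidean algorithm on 97 and 253; the successive quotients are the partial quotients a_0, a_1, ... (each step inverts the fractional part left over by the previous one):
  97 = 0*253 + 97, so a_0 = 0.
  253 = 2*97 + 59, so a_1 = 2.
  97 = 1*59 + 38, so a_2 = 1.
  59 = 1*38 + 21, so a_3 = 1.
  38 = 1*21 + 17, so a_4 = 1.
  21 = 1*17 + 4, so a_5 = 1.
  17 = 4*4 + 1, so a_6 = 4.
  4 = 4*1 + 0, so a_7 = 4.
The remainder reaches 0 after 8 divisions, so the expansion has 8 partial quotients, read off in order.

[0; 2, 1, 1, 1, 1, 4, 4]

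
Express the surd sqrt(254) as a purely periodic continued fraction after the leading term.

Write x_i = (sqrt(254) + m_i)/d_i with (m_0, d_0) = (0, 1). a_0 = floor(sqrt(254)) = 15, since 15^2 = 225 <= 254 < 256 = 16^2.
Iterate m_{i+1} = d_i*a_i - m_i, d_{i+1} = (254 - m_{i+1}^2)/d_i, a_{i+1} = floor((a_0 + m_{i+1})/d_{i+1}):
  m_1 = 1*15 - 0 = 15, d_1 = (254 - 15^2)/1 = 29/1 = 29, a_1 = floor((15 + 15)/29) = 1.
  m_2 = 29*1 - 15 = 14, d_2 = (254 - 14^2)/29 = 58/29 = 2, a_2 = floor((15 + 14)/2) = 14.
  m_3 = 2*14 - 14 = 14, d_3 = (254 - 14^2)/2 = 58/2 = 29, a_3 = floor((15 + 14)/29) = 1.
  m_4 = 29*1 - 14 = 15, d_4 = (254 - 15^2)/29 = 29/29 = 1, a_4 = floor((15 + 15)/1) = 30.
  m_5 = 1*30 - 15 = 15, d_5 = (254 - 15^2)/1 = 29/1 = 29: (m_5, d_5) = (m_1, d_1) = (15, 29), so from here the quotients repeat a_1, ..., a_4; the period length is 4.
Hence the expansion of sqrt(254) is a_0 = 15 followed by the repeating block 1, 14, 1, 30 (period 4).

[15; (1, 14, 1, 30)]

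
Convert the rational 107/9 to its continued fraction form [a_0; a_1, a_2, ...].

Run the Euclidean algorithm on 107 and 9; the successive quotients are the partial quotients a_0, a_1, ... (each step inverts the fractional part left over by the previous one):
  107 = 11*9 + 8, so a_0 = 11.
  9 = 1*8 + 1, so a_1 = 1.
  8 = 8*1 + 0, so a_2 = 8.
The remainder reaches 0 after 3 divisions, so the expansion has 3 partial quotients, read off in order.

[11; 1, 8]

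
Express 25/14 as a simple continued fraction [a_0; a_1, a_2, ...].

[1; 1, 3, 1, 2]

Run the Euclidean algorithm on 25 and 14; the successive quotients are the partial quotients a_0, a_1, ... (each step inverts the fractional part left over by the previous one):
  25 = 1*14 + 11, so a_0 = 1.
  14 = 1*11 + 3, so a_1 = 1.
  11 = 3*3 + 2, so a_2 = 3.
  3 = 1*2 + 1, so a_3 = 1.
  2 = 2*1 + 0, so a_4 = 2.
The remainder reaches 0 after 5 divisions, so the expansion has 5 partial quotients, read off in order.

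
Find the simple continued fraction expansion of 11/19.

Run the Euclidean algorithm on 11 and 19; the successive quotients are the partial quotients a_0, a_1, ... (each step inverts the fractional part left over by the previous one):
  11 = 0*19 + 11, so a_0 = 0.
  19 = 1*11 + 8, so a_1 = 1.
  11 = 1*8 + 3, so a_2 = 1.
  8 = 2*3 + 2, so a_3 = 2.
  3 = 1*2 + 1, so a_4 = 1.
  2 = 2*1 + 0, so a_5 = 2.
The remainder reaches 0 after 6 divisions, so the expansion has 6 partial quotients, read off in order.

[0; 1, 1, 2, 1, 2]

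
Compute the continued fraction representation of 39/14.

Run the Euclidean algorithm on 39 and 14; the successive quotients are the partial quotients a_0, a_1, ... (each step inverts the fractional part left over by the previous one):
  39 = 2*14 + 11, so a_0 = 2.
  14 = 1*11 + 3, so a_1 = 1.
  11 = 3*3 + 2, so a_2 = 3.
  3 = 1*2 + 1, so a_3 = 1.
  2 = 2*1 + 0, so a_4 = 2.
The remainder reaches 0 after 5 divisions, so the expansion has 5 partial quotients, read off in order.

[2; 1, 3, 1, 2]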